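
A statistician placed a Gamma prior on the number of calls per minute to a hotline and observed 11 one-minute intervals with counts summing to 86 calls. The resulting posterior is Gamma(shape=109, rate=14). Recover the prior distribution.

Gamma–Poisson conjugacy: posterior shape = α + Σxᵢ, posterior rate = β + n.
So α = 109 − 86 = 23 and β = 14 − 11 = 3.

Gamma(shape=23, rate=3)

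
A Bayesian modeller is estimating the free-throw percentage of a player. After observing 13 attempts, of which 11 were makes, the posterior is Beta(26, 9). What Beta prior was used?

A Beta(α, β) prior with s successes and f failures in binomial data gives a Beta(α+s, β+f) posterior.
So α = 26 − 11 = 15 and β = 9 − 2 = 7.

Beta(15, 7)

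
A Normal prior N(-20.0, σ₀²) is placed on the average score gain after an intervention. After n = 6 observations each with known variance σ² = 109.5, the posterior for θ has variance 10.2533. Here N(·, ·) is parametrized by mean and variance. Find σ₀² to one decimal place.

For the Normal–Normal model with known σ², precisions add: τ_n = τ₀ + n/σ².
So 1/σ₀² = 1/10.2533 − 6/109.5 = 0.097530 − 0.054795 = 0.042735.
Hence σ₀² = 1/0.042735 ≈ 23.4.

σ₀² = 23.4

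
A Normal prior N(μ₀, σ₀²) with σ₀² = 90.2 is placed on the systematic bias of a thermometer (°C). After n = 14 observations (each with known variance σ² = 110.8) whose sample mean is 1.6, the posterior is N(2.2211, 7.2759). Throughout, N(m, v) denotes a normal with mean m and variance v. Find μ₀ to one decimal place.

μ₀ = 9.3

With known observation variance, the Normal–Normal posterior has precision τ_n = τ₀ + n/σ² and mean μ_n = (τ₀μ₀ + (n/σ²)x̄)/τ_n.
Here τ₀ = 1/90.2 = 0.011086 and τ_data = 14/110.8 = 0.126354, so τ_n = 0.137440.
Rearranging for μ₀: μ₀ = (μ_n·τ_n − τ_data·x̄)/τ₀ = (2.2211·0.137440 − 0.126354·1.6) / 0.011086 = 0.103102/0.011086 ≈ 9.3.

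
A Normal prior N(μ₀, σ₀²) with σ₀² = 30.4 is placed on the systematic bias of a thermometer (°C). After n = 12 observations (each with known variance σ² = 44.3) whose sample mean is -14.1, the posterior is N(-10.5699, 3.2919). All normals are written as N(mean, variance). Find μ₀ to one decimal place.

μ₀ = 18.5

With known observation variance, the Normal–Normal posterior has precision τ_n = τ₀ + n/σ² and mean μ_n = (τ₀μ₀ + (n/σ²)x̄)/τ_n.
Here τ₀ = 1/30.4 = 0.032895 and τ_data = 12/44.3 = 0.270880, so τ_n = 0.303775.
Rearranging for μ₀: μ₀ = (μ_n·τ_n − τ_data·x̄)/τ₀ = (-10.5699·0.303775 − 0.270880·-14.1) / 0.032895 = 0.608537/0.032895 ≈ 18.5.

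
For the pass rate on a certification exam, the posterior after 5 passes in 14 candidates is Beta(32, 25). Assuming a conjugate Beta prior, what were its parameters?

Beta is conjugate to the binomial likelihood: posterior = Beta(a+s, b+f).
Subtract the data counts: 32−5=27, 25−9=16.

Beta(27, 16)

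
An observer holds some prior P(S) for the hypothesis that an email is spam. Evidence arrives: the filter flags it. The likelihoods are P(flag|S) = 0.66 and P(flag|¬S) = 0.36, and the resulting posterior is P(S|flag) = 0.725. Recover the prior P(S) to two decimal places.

P(S) = 0.59

In odds form, posterior odds = prior odds × likelihood ratio, so prior odds = posterior odds ÷ LR.
Posterior odds = 0.725/(1−0.725) = 2.6364. LR = 0.66/0.36 = 1.8333.
Prior odds = 2.6364/1.8333 = 1.4381, so P(S) = 1.4381/(1+1.4381) ≈ 0.59.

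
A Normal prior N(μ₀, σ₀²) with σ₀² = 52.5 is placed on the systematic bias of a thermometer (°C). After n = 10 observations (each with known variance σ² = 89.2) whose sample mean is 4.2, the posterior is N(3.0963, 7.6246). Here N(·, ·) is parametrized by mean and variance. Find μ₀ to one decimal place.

μ₀ = -3.4

With known observation variance, the Normal–Normal posterior has precision τ_n = τ₀ + n/σ² and mean μ_n = (τ₀μ₀ + (n/σ²)x̄)/τ_n.
Here τ₀ = 1/52.5 = 0.019048 and τ_data = 10/89.2 = 0.112108, so τ_n = 0.131156.
Rearranging for μ₀: μ₀ = (μ_n·τ_n − τ_data·x̄)/τ₀ = (3.0963·0.131156 − 0.112108·4.2) / 0.019048 = -0.064755/0.019048 ≈ -3.4.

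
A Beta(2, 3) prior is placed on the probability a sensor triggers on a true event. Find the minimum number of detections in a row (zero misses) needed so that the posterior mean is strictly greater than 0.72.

After k detections and 0 misses the posterior is Beta(2+k, 3), with mean (2+k)/(2+3+k).
Set (2+k)/(5+k) > 0.72 and solve: k > (0.72·5 − 2)/(1 − 0.72) = 5.714.
The smallest integer exceeding 5.714 is 6.

k = 6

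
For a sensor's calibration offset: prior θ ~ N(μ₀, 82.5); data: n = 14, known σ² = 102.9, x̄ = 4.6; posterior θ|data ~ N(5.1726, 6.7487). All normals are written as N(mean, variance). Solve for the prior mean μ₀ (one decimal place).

μ₀ = 11.6

The posterior mean is a precision-weighted average: μ_n = (τ₀μ₀ + τ_data·x̄)/(τ₀+τ_data), with τ₀=1/σ₀² and τ_data=n/σ².
Here τ₀ = 1/82.5 = 0.012121 and τ_data = 14/102.9 = 0.136054, so τ_n = 0.148175.
Rearranging for μ₀: μ₀ = (μ_n·τ_n − τ_data·x̄)/τ₀ = (5.1726·0.148175 − 0.136054·4.6) / 0.012121 = 0.140602/0.012121 ≈ 11.6.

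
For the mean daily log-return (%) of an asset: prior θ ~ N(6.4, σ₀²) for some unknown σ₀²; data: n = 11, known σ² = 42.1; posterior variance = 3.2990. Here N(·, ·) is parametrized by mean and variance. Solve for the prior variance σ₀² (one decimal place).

Posterior precision equals prior precision plus data precision: 1/σ_n² = 1/σ₀² + n/σ².
So 1/σ₀² = 1/3.2990 − 11/42.1 = 0.303122 − 0.261283 = 0.041839.
Hence σ₀² = 1/0.041839 ≈ 23.9.

σ₀² = 23.9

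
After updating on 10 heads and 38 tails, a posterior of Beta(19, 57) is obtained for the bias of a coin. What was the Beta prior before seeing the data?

Beta(9, 19)

Under Beta–binomial conjugacy the posterior parameters are (a+s, b+f).
So a = 19 − 10 = 9 and b = 57 − 38 = 19.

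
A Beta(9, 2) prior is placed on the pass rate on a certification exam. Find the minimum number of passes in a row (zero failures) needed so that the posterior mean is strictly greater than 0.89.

k = 8

After k passes and 0 failures the posterior is Beta(9+k, 2), with mean (9+k)/(9+2+k).
Set (9+k)/(11+k) > 0.89 and solve: k > (0.89·11 − 9)/(1 − 0.89) = 7.182.
The smallest integer exceeding 7.182 is 8.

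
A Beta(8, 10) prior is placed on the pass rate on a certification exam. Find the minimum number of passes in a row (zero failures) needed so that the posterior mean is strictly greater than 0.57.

After k passes and 0 failures the posterior is Beta(8+k, 10), with mean (8+k)/(8+10+k).
Set (8+k)/(18+k) > 0.57 and solve: k > (0.57·18 − 8)/(1 − 0.57) = 5.256.
The smallest integer exceeding 5.256 is 6, and checking k=6: (14)/(24) = 0.5833 > 0.57.

k = 6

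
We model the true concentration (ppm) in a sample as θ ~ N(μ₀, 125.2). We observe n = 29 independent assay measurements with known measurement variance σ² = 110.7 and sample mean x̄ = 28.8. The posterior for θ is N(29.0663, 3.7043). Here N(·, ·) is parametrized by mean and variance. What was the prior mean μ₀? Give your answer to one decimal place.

μ₀ = 37.8

With known observation variance, the Normal–Normal posterior has precision τ_n = τ₀ + n/σ² and mean μ_n = (τ₀μ₀ + (n/σ²)x̄)/τ_n.
Here τ₀ = 1/125.2 = 0.007987 and τ_data = 29/110.7 = 0.261969, so τ_n = 0.269956.
Rearranging for μ₀: μ₀ = (μ_n·τ_n − τ_data·x̄)/τ₀ = (29.0663·0.269956 − 0.261969·28.8) / 0.007987 = 0.301915/0.007987 ≈ 37.8.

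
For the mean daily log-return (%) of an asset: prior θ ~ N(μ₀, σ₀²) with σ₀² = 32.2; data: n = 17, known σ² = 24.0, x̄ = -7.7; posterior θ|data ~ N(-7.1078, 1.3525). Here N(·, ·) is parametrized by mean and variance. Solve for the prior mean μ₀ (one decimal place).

The posterior mean is a precision-weighted average: μ_n = (τ₀μ₀ + τ_data·x̄)/(τ₀+τ_data), with τ₀=1/σ₀² and τ_data=n/σ².
Here τ₀ = 1/32.2 = 0.031056 and τ_data = 17/24.0 = 0.708333, so τ_n = 0.739389.
Rearranging for μ₀: μ₀ = (μ_n·τ_n − τ_data·x̄)/τ₀ = (-7.1078·0.739389 − 0.708333·-7.7) / 0.031056 = 0.198735/0.031056 ≈ 6.4.

μ₀ = 6.4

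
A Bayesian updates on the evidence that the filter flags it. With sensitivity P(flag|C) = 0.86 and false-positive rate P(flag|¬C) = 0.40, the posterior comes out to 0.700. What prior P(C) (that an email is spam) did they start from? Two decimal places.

P(C) = 0.52

In odds form, posterior odds = prior odds × likelihood ratio, so prior odds = posterior odds ÷ LR.
Posterior odds = 0.700/(1−0.700) = 2.3333. LR = 0.86/0.40 = 2.1500.
Prior odds = 2.3333/2.1500 = 1.0853, so P(C) = 1.0853/(1+1.0853) ≈ 0.52.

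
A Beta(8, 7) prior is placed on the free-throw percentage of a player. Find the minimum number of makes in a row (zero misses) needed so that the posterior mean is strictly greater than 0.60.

k = 3

After k makes and 0 misses the posterior is Beta(8+k, 7), with mean (8+k)/(8+7+k).
Set (8+k)/(15+k) > 0.60 and solve: k > (0.60·15 − 8)/(1 − 0.60) = 2.500.
The smallest integer exceeding 2.500 is 3, and checking k=3: (11)/(18) = 0.6111 > 0.60.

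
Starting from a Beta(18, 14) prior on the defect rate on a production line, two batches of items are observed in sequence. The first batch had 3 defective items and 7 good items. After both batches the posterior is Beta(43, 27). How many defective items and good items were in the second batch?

22 defective items and 6 good items

Because Beta–binomial updating is additive in the counts, the combined data contributed (α_post−α_prior, β_post−β_prior) successes and failures.
Total across both batches: 43−18=25 defective items, 27−14=13 good items.
Subtract the first batch: 25−3=22 defective items and 13−7=6 good items.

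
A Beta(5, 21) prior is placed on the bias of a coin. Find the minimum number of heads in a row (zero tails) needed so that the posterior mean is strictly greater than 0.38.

After k heads and 0 tails the posterior is Beta(5+k, 21), with mean (5+k)/(5+21+k).
Set (5+k)/(26+k) > 0.38 and solve: k > (0.38·26 − 5)/(1 − 0.38) = 7.871.
The smallest integer exceeding 7.871 is 8, and checking k=8: (13)/(34) = 0.3824 > 0.38.

k = 8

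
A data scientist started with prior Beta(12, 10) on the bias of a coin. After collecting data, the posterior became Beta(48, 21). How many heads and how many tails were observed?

A Beta(a, b) prior with s successes and f failures in binomial data gives a Beta(a+s, b+f) posterior.
So s = 48 − 12 = 36 and f = 21 − 10 = 11.

36 heads and 11 tails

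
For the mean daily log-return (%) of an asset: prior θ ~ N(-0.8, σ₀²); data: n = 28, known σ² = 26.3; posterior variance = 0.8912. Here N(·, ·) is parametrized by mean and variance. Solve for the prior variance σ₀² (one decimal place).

Posterior precision equals prior precision plus data precision: 1/σ_n² = 1/σ₀² + n/σ².
So 1/σ₀² = 1/0.8912 − 28/26.3 = 1.122083 − 1.064639 = 0.057444.
Hence σ₀² = 1/0.057444 ≈ 17.4.

σ₀² = 17.4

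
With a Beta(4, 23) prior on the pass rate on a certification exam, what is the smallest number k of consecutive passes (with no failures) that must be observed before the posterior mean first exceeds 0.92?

After k passes and 0 failures the posterior is Beta(4+k, 23), with mean (4+k)/(4+23+k).
Set (4+k)/(27+k) > 0.92 and solve: k > (0.92·27 − 4)/(1 − 0.92) = 260.500.
The smallest integer exceeding 260.500 is 261.

k = 261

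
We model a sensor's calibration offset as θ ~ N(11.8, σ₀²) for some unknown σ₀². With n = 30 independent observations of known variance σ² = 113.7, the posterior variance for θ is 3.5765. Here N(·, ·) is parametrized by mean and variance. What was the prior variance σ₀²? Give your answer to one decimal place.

σ₀² = 63.5

Posterior precision equals prior precision plus data precision: 1/σ_n² = 1/σ₀² + n/σ².
So 1/σ₀² = 1/3.5765 − 30/113.7 = 0.279603 − 0.263852 = 0.015751.
Hence σ₀² = 1/0.015751 ≈ 63.5.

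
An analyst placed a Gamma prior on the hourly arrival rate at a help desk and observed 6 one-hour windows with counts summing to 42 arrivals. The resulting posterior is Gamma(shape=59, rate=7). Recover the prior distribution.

Gamma(shape=17, rate=1)

A Gamma(α, β) prior (rate parametrization) on a Poisson rate with n observations summing to S gives posterior Gamma(α+S, β+n).
So α = 59 − 42 = 17 and β = 7 − 6 = 1.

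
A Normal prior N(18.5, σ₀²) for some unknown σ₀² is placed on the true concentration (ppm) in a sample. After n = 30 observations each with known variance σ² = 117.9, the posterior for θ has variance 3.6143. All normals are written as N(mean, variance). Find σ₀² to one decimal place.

σ₀² = 45.0

For the Normal–Normal model with known σ², precisions add: τ_n = τ₀ + n/σ².
So 1/σ₀² = 1/3.6143 − 30/117.9 = 0.276679 − 0.254453 = 0.022226.
Hence σ₀² = 1/0.022226 ≈ 45.0.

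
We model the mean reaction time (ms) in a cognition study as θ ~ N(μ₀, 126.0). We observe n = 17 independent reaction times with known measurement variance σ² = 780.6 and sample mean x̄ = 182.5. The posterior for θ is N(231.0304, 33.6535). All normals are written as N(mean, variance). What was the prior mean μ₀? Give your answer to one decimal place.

The posterior mean is a precision-weighted average: μ_n = (τ₀μ₀ + τ_data·x̄)/(τ₀+τ_data), with τ₀=1/σ₀² and τ_data=n/σ².
Here τ₀ = 1/126.0 = 0.007937 and τ_data = 17/780.6 = 0.021778, so τ_n = 0.029715.
Rearranging for μ₀: μ₀ = (μ_n·τ_n − τ_data·x̄)/τ₀ = (231.0304·0.029715 − 0.021778·182.5) / 0.007937 = 2.890583/0.007937 ≈ 364.2.

μ₀ = 364.2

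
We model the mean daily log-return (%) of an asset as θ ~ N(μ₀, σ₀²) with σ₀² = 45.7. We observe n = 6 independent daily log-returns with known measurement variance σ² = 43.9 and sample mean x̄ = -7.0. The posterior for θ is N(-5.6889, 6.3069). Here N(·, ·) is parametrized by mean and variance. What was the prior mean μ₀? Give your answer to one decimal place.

μ₀ = 2.5

The posterior mean is a precision-weighted average: μ_n = (τ₀μ₀ + τ_data·x̄)/(τ₀+τ_data), with τ₀=1/σ₀² and τ_data=n/σ².
Here τ₀ = 1/45.7 = 0.021882 and τ_data = 6/43.9 = 0.136674, so τ_n = 0.158556.
Rearranging for μ₀: μ₀ = (μ_n·τ_n − τ_data·x̄)/τ₀ = (-5.6889·0.158556 − 0.136674·-7.0) / 0.021882 = 0.054709/0.021882 ≈ 2.5.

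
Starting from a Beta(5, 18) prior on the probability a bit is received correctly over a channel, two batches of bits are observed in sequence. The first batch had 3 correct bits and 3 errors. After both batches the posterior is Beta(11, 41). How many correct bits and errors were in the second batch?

3 correct bits and 20 errors

Because Beta–binomial updating is additive in the counts, the combined data contributed (α_post−α_prior, β_post−β_prior) successes and failures.
Total across both batches: 11−5=6 correct bits, 41−18=23 errors.
Subtract the first batch: 6−3=3 correct bits and 23−3=20 errors.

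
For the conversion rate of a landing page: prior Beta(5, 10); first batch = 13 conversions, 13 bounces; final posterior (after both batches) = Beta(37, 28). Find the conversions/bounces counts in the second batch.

19 conversions and 5 bounces

Because Beta–binomial updating is additive in the counts, the combined data contributed (α_post−α_prior, β_post−β_prior) successes and failures.
Total across both batches: 37−5=32 conversions, 28−10=18 bounces.
Subtract the first batch: 32−13=19 conversions and 18−13=5 bounces.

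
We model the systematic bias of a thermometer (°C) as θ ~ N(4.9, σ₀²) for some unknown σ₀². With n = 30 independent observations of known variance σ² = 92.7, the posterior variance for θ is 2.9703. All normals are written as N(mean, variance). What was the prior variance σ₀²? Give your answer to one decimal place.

σ₀² = 76.7

For the Normal–Normal model with known σ², precisions add: τ_n = τ₀ + n/σ².
So 1/σ₀² = 1/2.9703 − 30/92.7 = 0.336666 − 0.323625 = 0.013041.
Hence σ₀² = 1/0.013041 ≈ 76.7.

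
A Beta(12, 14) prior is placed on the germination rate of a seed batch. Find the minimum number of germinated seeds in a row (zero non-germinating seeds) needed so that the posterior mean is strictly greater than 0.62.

k = 11

After k germinated seeds and 0 non-germinating seeds the posterior is Beta(12+k, 14), with mean (12+k)/(12+14+k).
Set (12+k)/(26+k) > 0.62 and solve: k > (0.62·26 − 12)/(1 − 0.62) = 10.842.
The smallest integer exceeding 10.842 is 11.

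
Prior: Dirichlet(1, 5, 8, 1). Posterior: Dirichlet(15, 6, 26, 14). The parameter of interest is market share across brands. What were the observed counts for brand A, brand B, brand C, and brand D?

counts (14, 1, 18, 13)

For a Dirichlet(α) prior with multinomial counts c, the posterior is Dirichlet(α + c) componentwise.
Counts are posterior − prior componentwise: 15−1=14, 6−5=1, 26−8=18, 14−1=13.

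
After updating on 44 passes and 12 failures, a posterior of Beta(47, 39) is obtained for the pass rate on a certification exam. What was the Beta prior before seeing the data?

Beta(3, 27)

Under Beta–binomial conjugacy the posterior parameters are (a+s, b+f).
Subtract the data counts: 47−44=3, 39−12=27.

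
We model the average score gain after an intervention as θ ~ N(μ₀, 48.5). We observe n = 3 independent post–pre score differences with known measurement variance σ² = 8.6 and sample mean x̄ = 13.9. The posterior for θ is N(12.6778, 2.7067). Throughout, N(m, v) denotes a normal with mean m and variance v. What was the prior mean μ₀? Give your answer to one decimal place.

μ₀ = -8.0

The posterior mean is a precision-weighted average: μ_n = (τ₀μ₀ + τ_data·x̄)/(τ₀+τ_data), with τ₀=1/σ₀² and τ_data=n/σ².
Here τ₀ = 1/48.5 = 0.020619 and τ_data = 3/8.6 = 0.348837, so τ_n = 0.369456.
Rearranging for μ₀: μ₀ = (μ_n·τ_n − τ_data·x̄)/τ₀ = (12.6778·0.369456 − 0.348837·13.9) / 0.020619 = -0.164945/0.020619 ≈ -8.0.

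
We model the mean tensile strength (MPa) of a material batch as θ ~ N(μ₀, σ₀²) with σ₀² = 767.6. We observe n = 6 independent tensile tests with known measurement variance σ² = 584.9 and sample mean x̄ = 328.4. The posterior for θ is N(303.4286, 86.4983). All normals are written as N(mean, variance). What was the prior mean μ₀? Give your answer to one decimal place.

μ₀ = 106.8

The posterior mean is a precision-weighted average: μ_n = (τ₀μ₀ + τ_data·x̄)/(τ₀+τ_data), with τ₀=1/σ₀² and τ_data=n/σ².
Here τ₀ = 1/767.6 = 0.001303 and τ_data = 6/584.9 = 0.010258, so τ_n = 0.011561.
Rearranging for μ₀: μ₀ = (μ_n·τ_n − τ_data·x̄)/τ₀ = (303.4286·0.011561 − 0.010258·328.4) / 0.001303 = 0.139211/0.001303 ≈ 106.8.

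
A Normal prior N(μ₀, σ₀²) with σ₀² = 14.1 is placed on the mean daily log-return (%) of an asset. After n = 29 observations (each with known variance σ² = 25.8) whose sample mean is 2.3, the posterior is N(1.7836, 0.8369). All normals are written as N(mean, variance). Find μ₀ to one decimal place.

μ₀ = -6.4

The posterior mean is a precision-weighted average: μ_n = (τ₀μ₀ + τ_data·x̄)/(τ₀+τ_data), with τ₀=1/σ₀² and τ_data=n/σ².
Here τ₀ = 1/14.1 = 0.070922 and τ_data = 29/25.8 = 1.124031, so τ_n = 1.194953.
Rearranging for μ₀: μ₀ = (μ_n·τ_n − τ_data·x̄)/τ₀ = (1.7836·1.194953 − 1.124031·2.3) / 0.070922 = -0.453953/0.070922 ≈ -6.4.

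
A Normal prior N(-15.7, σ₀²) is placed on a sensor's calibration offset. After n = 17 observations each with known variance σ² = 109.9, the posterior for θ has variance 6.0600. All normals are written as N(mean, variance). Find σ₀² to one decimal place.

σ₀² = 96.8

Posterior precision equals prior precision plus data precision: 1/σ_n² = 1/σ₀² + n/σ².
So 1/σ₀² = 1/6.0600 − 17/109.9 = 0.165017 − 0.154686 = 0.010331.
Hence σ₀² = 1/0.010331 ≈ 96.8.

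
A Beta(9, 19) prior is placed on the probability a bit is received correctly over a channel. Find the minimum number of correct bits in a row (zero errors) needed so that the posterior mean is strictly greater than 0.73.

After k correct bits and 0 errors the posterior is Beta(9+k, 19), with mean (9+k)/(9+19+k).
Set (9+k)/(28+k) > 0.73 and solve: k > (0.73·28 − 9)/(1 − 0.73) = 42.370.
The smallest integer exceeding 42.370 is 43.

k = 43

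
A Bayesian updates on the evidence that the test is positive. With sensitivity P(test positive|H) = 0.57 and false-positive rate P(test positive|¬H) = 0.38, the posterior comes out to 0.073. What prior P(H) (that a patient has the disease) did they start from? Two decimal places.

P(H) = 0.05

Bayes' rule in odds form gives O(H|E) = O(H)·[P(E|H)/P(E|¬H)], hence O(H) = O(H|E)/LR.
Posterior odds = 0.073/(1−0.073) = 0.0787. LR = 0.57/0.38 = 1.5000.
Prior odds = 0.0787/1.5000 = 0.0525, so P(H) = 0.0525/(1+0.0525) ≈ 0.05.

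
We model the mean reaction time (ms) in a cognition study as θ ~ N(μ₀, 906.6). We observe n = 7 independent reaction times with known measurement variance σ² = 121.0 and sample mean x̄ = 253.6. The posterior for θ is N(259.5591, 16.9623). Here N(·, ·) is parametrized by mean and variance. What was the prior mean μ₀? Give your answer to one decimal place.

μ₀ = 572.1

With known observation variance, the Normal–Normal posterior has precision τ_n = τ₀ + n/σ² and mean μ_n = (τ₀μ₀ + (n/σ²)x̄)/τ_n.
Here τ₀ = 1/906.6 = 0.001103 and τ_data = 7/121.0 = 0.057851, so τ_n = 0.058954.
Rearranging for μ₀: μ₀ = (μ_n·τ_n − τ_data·x̄)/τ₀ = (259.5591·0.058954 − 0.057851·253.6) / 0.001103 = 0.631034/0.001103 ≈ 572.1.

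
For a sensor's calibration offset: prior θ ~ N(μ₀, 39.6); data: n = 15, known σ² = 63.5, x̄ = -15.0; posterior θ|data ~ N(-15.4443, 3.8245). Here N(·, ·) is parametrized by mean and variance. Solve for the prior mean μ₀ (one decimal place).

μ₀ = -19.6

The posterior mean is a precision-weighted average: μ_n = (τ₀μ₀ + τ_data·x̄)/(τ₀+τ_data), with τ₀=1/σ₀² and τ_data=n/σ².
Here τ₀ = 1/39.6 = 0.025253 and τ_data = 15/63.5 = 0.236220, so τ_n = 0.261473.
Rearranging for μ₀: μ₀ = (μ_n·τ_n − τ_data·x̄)/τ₀ = (-15.4443·0.261473 − 0.236220·-15.0) / 0.025253 = -0.494967/0.025253 ≈ -19.6.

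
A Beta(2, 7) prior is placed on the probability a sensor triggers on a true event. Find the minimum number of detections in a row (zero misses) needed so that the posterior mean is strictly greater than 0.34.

After k detections and 0 misses the posterior is Beta(2+k, 7), with mean (2+k)/(2+7+k).
Set (2+k)/(9+k) > 0.34 and solve: k > (0.34·9 − 2)/(1 − 0.34) = 1.606.
The smallest integer exceeding 1.606 is 2, and checking k=2: (4)/(11) = 0.3636 > 0.34.

k = 2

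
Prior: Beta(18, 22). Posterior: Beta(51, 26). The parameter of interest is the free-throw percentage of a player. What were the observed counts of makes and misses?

33 makes and 4 misses

Under Beta–binomial conjugacy the posterior parameters are (α+s, β+f).
So s = 51 − 18 = 33 and f = 26 − 22 = 4.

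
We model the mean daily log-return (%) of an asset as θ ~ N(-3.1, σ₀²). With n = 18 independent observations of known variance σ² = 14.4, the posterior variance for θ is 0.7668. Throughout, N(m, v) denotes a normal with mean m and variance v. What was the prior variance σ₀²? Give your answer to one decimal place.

For the Normal–Normal model with known σ², precisions add: τ_n = τ₀ + n/σ².
So 1/σ₀² = 1/0.7668 − 18/14.4 = 1.304121 − 1.250000 = 0.054121.
Hence σ₀² = 1/0.054121 ≈ 18.5.

σ₀² = 18.5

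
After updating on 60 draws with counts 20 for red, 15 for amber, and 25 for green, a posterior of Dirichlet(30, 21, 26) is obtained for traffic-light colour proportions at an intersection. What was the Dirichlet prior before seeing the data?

For a Dirichlet(α) prior with multinomial counts c, the posterior is Dirichlet(α + c) componentwise.
Subtract each count from the matching posterior parameter: 30−20=10, 21−15=6, 26−25=1.

Dirichlet(10, 6, 1)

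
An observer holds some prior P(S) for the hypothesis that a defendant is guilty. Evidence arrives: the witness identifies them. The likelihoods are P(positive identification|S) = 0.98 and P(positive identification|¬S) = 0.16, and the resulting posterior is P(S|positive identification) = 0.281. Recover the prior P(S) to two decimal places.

P(S) = 0.06

Bayes' rule in odds form gives O(S|E) = O(S)·[P(E|S)/P(E|¬S)], hence O(S) = O(S|E)/LR.
Posterior odds = 0.281/(1−0.281) = 0.3908. LR = 0.98/0.16 = 6.1250.
Prior odds = 0.3908/6.1250 = 0.0638, so P(S) = 0.0638/(1+0.0638) ≈ 0.06.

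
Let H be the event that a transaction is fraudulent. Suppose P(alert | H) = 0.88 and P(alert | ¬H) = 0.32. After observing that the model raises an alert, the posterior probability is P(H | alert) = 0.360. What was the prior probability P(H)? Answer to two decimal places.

In odds form, posterior odds = prior odds × likelihood ratio, so prior odds = posterior odds ÷ LR.
Posterior odds = 0.360/(1−0.360) = 0.5625. LR = 0.88/0.32 = 2.7500.
Prior odds = 0.5625/2.7500 = 0.2045, so P(H) = 0.2045/(1+0.2045) ≈ 0.17.

P(H) = 0.17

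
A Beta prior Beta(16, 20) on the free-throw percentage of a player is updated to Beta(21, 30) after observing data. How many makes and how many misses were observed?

A Beta(α, β) prior with s successes and f failures in binomial data gives a Beta(α+s, β+f) posterior.
So s = 21 − 16 = 5 and f = 30 − 20 = 10.

5 makes and 10 misses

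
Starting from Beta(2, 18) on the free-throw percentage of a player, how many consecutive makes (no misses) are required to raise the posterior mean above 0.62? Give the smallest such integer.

k = 28

After k makes and 0 misses the posterior is Beta(2+k, 18), with mean (2+k)/(2+18+k).
Set (2+k)/(20+k) > 0.62 and solve: k > (0.62·20 − 2)/(1 − 0.62) = 27.368.
The smallest integer exceeding 27.368 is 28, and checking k=28: (30)/(48) = 0.6250 > 0.62.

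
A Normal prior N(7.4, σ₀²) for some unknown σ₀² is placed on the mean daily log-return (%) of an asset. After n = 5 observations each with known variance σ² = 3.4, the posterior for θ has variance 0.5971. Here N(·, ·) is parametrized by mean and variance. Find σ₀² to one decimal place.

For the Normal–Normal model with known σ², precisions add: τ_n = τ₀ + n/σ².
So 1/σ₀² = 1/0.5971 − 5/3.4 = 1.674761 − 1.470588 = 0.204173.
Hence σ₀² = 1/0.204173 ≈ 4.9.

σ₀² = 4.9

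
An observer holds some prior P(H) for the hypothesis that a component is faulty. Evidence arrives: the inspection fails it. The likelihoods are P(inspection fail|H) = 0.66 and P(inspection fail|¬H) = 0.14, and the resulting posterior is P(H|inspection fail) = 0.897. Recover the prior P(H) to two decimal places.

P(H) = 0.65

Bayes' rule in odds form gives O(H|E) = O(H)·[P(E|H)/P(E|¬H)], hence O(H) = O(H|E)/LR.
Posterior odds = 0.897/(1−0.897) = 8.7087. LR = 0.66/0.14 = 4.7143.
Prior odds = 8.7087/4.7143 = 1.8473, so P(H) = 1.8473/(1+1.8473) ≈ 0.65.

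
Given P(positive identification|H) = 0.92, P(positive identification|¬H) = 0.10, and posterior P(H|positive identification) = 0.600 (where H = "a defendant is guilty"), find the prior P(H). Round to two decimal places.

P(H) = 0.14

In odds form, posterior odds = prior odds × likelihood ratio, so prior odds = posterior odds ÷ LR.
Posterior odds = 0.600/(1−0.600) = 1.5000. LR = 0.92/0.10 = 9.2000.
Prior odds = 1.5000/9.2000 = 0.1630, so P(H) = 0.1630/(1+0.1630) ≈ 0.14.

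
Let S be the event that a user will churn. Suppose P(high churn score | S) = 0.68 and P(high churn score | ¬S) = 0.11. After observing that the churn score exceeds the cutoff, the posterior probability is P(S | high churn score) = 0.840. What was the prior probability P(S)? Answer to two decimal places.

P(S) = 0.46

In odds form, posterior odds = prior odds × likelihood ratio, so prior odds = posterior odds ÷ LR.
Posterior odds = 0.840/(1−0.840) = 5.2500. LR = 0.68/0.11 = 6.1818.
Prior odds = 5.2500/6.1818 = 0.8493, so P(S) = 0.8493/(1+0.8493) ≈ 0.46.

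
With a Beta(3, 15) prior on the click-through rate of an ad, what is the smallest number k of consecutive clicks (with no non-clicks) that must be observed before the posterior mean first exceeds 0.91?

k = 149

After k clicks and 0 non-clicks the posterior is Beta(3+k, 15), with mean (3+k)/(3+15+k).
Set (3+k)/(18+k) > 0.91 and solve: k > (0.91·18 − 3)/(1 − 0.91) = 148.667.
The smallest integer exceeding 148.667 is 149.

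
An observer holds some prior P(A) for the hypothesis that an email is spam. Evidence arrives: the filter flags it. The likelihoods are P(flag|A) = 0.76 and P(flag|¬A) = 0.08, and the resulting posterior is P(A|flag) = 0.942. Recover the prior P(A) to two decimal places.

In odds form, posterior odds = prior odds × likelihood ratio, so prior odds = posterior odds ÷ LR.
Posterior odds = 0.942/(1−0.942) = 16.2414. LR = 0.76/0.08 = 9.5000.
Prior odds = 16.2414/9.5000 = 1.7096, so P(A) = 1.7096/(1+1.7096) ≈ 0.63.

P(A) = 0.63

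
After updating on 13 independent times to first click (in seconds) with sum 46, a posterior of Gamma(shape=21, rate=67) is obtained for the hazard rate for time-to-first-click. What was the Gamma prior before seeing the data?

Gamma–exponential conjugacy: posterior shape = α + n, posterior rate = β + Σtᵢ.
So α = 21 − 13 = 8 and β = 67 − 46 = 21.

Gamma(shape=8, rate=21)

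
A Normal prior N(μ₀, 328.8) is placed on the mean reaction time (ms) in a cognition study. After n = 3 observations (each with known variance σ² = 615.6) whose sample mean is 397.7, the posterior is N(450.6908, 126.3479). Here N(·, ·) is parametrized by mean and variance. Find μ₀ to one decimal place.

μ₀ = 535.6

With known observation variance, the Normal–Normal posterior has precision τ_n = τ₀ + n/σ² and mean μ_n = (τ₀μ₀ + (n/σ²)x̄)/τ_n.
Here τ₀ = 1/328.8 = 0.003041 and τ_data = 3/615.6 = 0.004873, so τ_n = 0.007914.
Rearranging for μ₀: μ₀ = (μ_n·τ_n − τ_data·x̄)/τ₀ = (450.6908·0.007914 − 0.004873·397.7) / 0.003041 = 1.628775/0.003041 ≈ 535.6.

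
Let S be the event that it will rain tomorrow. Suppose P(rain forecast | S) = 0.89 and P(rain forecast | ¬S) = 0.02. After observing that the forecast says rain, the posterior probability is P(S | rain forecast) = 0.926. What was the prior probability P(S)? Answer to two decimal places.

In odds form, posterior odds = prior odds × likelihood ratio, so prior odds = posterior odds ÷ LR.
Posterior odds = 0.926/(1−0.926) = 12.5135. LR = 0.89/0.02 = 44.5000.
Prior odds = 12.5135/44.5000 = 0.2812, so P(S) = 0.2812/(1+0.2812) ≈ 0.22.

P(S) = 0.22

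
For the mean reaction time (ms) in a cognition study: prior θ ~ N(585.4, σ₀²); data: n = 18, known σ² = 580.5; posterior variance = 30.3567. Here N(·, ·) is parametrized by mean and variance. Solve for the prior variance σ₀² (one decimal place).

σ₀² = 517.1

Posterior precision equals prior precision plus data precision: 1/σ_n² = 1/σ₀² + n/σ².
So 1/σ₀² = 1/30.3567 − 18/580.5 = 0.032942 − 0.031008 = 0.001934.
Hence σ₀² = 1/0.001934 ≈ 517.1.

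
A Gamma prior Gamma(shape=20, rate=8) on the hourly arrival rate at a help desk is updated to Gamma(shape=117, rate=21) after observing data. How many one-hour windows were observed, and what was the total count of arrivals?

n = 13 one-hour windows with total 97 arrivals

A Gamma(α, β) prior (rate parametrization) on a Poisson rate with n observations summing to S gives posterior Gamma(α+S, β+n).
Matching: Σxᵢ = 117 − 20 = 97 and n = 21 − 8 = 13.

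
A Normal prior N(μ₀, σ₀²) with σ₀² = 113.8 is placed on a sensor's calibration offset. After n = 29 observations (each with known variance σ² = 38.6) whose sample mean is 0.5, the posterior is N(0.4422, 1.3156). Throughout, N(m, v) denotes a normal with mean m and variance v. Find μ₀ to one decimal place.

The posterior mean is a precision-weighted average: μ_n = (τ₀μ₀ + τ_data·x̄)/(τ₀+τ_data), with τ₀=1/σ₀² and τ_data=n/σ².
Here τ₀ = 1/113.8 = 0.008787 and τ_data = 29/38.6 = 0.751295, so τ_n = 0.760082.
Rearranging for μ₀: μ₀ = (μ_n·τ_n − τ_data·x̄)/τ₀ = (0.4422·0.760082 − 0.751295·0.5) / 0.008787 = -0.039539/0.008787 ≈ -4.5.

μ₀ = -4.5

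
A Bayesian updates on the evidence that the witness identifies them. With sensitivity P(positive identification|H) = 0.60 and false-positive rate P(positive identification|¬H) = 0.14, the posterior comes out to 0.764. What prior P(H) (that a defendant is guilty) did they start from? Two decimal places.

P(H) = 0.43

Bayes' rule in odds form gives O(H|E) = O(H)·[P(E|H)/P(E|¬H)], hence O(H) = O(H|E)/LR.
Posterior odds = 0.764/(1−0.764) = 3.2373. LR = 0.60/0.14 = 4.2857.
Prior odds = 3.2373/4.2857 = 0.7554, so P(H) = 0.7554/(1+0.7554) ≈ 0.43.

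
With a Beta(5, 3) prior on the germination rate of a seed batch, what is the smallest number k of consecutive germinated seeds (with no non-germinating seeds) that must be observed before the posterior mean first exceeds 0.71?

After k germinated seeds and 0 non-germinating seeds the posterior is Beta(5+k, 3), with mean (5+k)/(5+3+k).
Set (5+k)/(8+k) > 0.71 and solve: k > (0.71·8 − 5)/(1 − 0.71) = 2.345.
The smallest integer exceeding 2.345 is 3, and checking k=3: (8)/(11) = 0.7273 > 0.71.

k = 3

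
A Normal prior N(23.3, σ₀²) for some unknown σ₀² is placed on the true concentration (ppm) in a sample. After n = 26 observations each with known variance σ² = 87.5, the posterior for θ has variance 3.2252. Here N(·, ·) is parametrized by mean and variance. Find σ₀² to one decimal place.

For the Normal–Normal model with known σ², precisions add: τ_n = τ₀ + n/σ².
So 1/σ₀² = 1/3.2252 − 26/87.5 = 0.310058 − 0.297143 = 0.012915.
Hence σ₀² = 1/0.012915 ≈ 77.4.

σ₀² = 77.4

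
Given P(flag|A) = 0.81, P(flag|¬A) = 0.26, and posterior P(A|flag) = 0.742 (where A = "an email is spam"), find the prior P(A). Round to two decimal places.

Bayes' rule in odds form gives O(A|E) = O(A)·[P(E|A)/P(E|¬A)], hence O(A) = O(A|E)/LR.
Posterior odds = 0.742/(1−0.742) = 2.8760. LR = 0.81/0.26 = 3.1154.
Prior odds = 2.8760/3.1154 = 0.9232, so P(A) = 0.9232/(1+0.9232) ≈ 0.48.

P(A) = 0.48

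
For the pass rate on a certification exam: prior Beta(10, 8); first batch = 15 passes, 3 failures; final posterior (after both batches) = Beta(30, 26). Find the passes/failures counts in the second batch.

5 passes and 15 failures

Because Beta–binomial updating is additive in the counts, the combined data contributed (α_post−α_prior, β_post−β_prior) successes and failures.
Total across both batches: 30−10=20 passes, 26−8=18 failures.
Subtract the first batch: 20−15=5 passes and 18−3=15 failures.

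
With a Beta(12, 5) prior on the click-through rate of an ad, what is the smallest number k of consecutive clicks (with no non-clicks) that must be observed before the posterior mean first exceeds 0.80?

k = 9

After k clicks and 0 non-clicks the posterior is Beta(12+k, 5), with mean (12+k)/(12+5+k).
Set (12+k)/(17+k) > 0.80 and solve: k > (0.80·17 − 12)/(1 − 0.80) = 8.000.
The smallest integer exceeding 8.000 is 9.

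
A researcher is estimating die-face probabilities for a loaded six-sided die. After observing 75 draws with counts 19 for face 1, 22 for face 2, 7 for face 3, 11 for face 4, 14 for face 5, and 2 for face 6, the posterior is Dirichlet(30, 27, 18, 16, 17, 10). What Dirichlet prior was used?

Dirichlet(11, 5, 11, 5, 3, 8)

For a Dirichlet(α) prior with multinomial counts c, the posterior is Dirichlet(α + c) componentwise.
Subtract each count from the matching posterior parameter: 30−19=11, 27−22=5, 18−7=11, 16−11=5, 17−14=3, 10−2=8.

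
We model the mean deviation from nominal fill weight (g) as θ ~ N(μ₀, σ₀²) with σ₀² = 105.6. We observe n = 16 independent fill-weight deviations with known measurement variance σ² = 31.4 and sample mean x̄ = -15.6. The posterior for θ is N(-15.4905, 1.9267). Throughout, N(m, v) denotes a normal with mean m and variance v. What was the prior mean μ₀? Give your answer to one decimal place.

μ₀ = -9.6

The posterior mean is a precision-weighted average: μ_n = (τ₀μ₀ + τ_data·x̄)/(τ₀+τ_data), with τ₀=1/σ₀² and τ_data=n/σ².
Here τ₀ = 1/105.6 = 0.009470 and τ_data = 16/31.4 = 0.509554, so τ_n = 0.519024.
Rearranging for μ₀: μ₀ = (μ_n·τ_n − τ_data·x̄)/τ₀ = (-15.4905·0.519024 − 0.509554·-15.6) / 0.009470 = -0.090899/0.009470 ≈ -9.6.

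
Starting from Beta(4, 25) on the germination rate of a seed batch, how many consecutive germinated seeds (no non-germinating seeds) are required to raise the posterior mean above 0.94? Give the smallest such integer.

k = 388

After k germinated seeds and 0 non-germinating seeds the posterior is Beta(4+k, 25), with mean (4+k)/(4+25+k).
Set (4+k)/(29+k) > 0.94 and solve: k > (0.94·29 − 4)/(1 − 0.94) = 387.667.
The smallest integer exceeding 387.667 is 388.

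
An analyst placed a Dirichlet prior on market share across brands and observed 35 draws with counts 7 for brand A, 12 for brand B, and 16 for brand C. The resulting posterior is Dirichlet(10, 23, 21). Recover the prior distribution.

For a Dirichlet(α) prior with multinomial counts c, the posterior is Dirichlet(α + c) componentwise.
Subtract each count from the matching posterior parameter: 10−7=3, 23−12=11, 21−16=5.

Dirichlet(3, 11, 5)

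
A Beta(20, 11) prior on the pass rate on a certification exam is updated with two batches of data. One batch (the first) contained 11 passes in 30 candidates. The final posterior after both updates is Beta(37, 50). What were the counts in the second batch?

Sequential conjugate updates are equivalent to a single update on the pooled data, so total successes = posterior α − prior α and total failures = posterior β − prior β.
Total across both batches: 37−20=17 passes, 50−11=39 failures.
Subtract the first batch: 17−11=6 passes and 39−19=20 failures.

6 passes and 20 failures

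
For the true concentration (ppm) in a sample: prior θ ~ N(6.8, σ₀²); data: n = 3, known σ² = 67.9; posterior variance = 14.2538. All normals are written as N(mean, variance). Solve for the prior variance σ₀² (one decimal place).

For the Normal–Normal model with known σ², precisions add: τ_n = τ₀ + n/σ².
So 1/σ₀² = 1/14.2538 − 3/67.9 = 0.070157 − 0.044183 = 0.025974.
Hence σ₀² = 1/0.025974 ≈ 38.5.

σ₀² = 38.5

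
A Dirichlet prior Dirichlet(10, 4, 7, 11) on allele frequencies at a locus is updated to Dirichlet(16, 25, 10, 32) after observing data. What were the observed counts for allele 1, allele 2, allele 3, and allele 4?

counts (6, 21, 3, 21)

For a Dirichlet(α) prior with multinomial counts c, the posterior is Dirichlet(α + c) componentwise.
Counts are posterior − prior componentwise: 16−10=6, 25−4=21, 10−7=3, 32−11=21.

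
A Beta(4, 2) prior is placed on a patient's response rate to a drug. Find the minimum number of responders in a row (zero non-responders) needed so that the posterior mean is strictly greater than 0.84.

k = 7

After k responders and 0 non-responders the posterior is Beta(4+k, 2), with mean (4+k)/(4+2+k).
Set (4+k)/(6+k) > 0.84 and solve: k > (0.84·6 − 4)/(1 − 0.84) = 6.500.
The smallest integer exceeding 6.500 is 7, and checking k=7: (11)/(13) = 0.8462 > 0.84.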